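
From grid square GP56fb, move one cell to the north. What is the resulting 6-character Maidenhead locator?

GP56fc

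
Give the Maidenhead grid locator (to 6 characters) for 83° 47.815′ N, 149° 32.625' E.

QR43st

Offset from 180°W / 90°S: lon 329.5437°, lat 173.7969°.
Field: 329.5437/20 → 16 → Q, 173.7969/10 → 17 → R; chars QR.
Square: 9.5437/2 → 4, 3.7969/1 → 3; chars 43.
Subsquare: 1.5437/0.0833333 → 18 → s, 0.7969/0.0416667 → 19 → t; chars st.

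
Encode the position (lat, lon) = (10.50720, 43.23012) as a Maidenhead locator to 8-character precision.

Add 180° to longitude and 90° to latitude: 223.23012, 100.50720.
Field: lon ⌊223.23012/20⌋ = 11 → L; lat ⌊100.50720/10⌋ = 10 → K.
Square: lon ⌊3.23012/2⌋ = 1; lat ⌊0.50720/1⌋ = 0.
Subsquare: lon ⌊1.23012/0.0833333⌋ = 14 → o; lat ⌊0.50720/0.0416667⌋ = 12 → m.
Extended square: lon ⌊0.06345/0.00833333⌋ = 7; lat ⌊0.00720/0.00416667⌋ = 1.

LK10om71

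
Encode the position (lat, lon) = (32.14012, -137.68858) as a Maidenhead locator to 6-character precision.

Shift to the Maidenhead origin (180°W, 90°S): lon 42.3114, lat 122.1401.
Field: lon ⌊42.3114/20⌋ = 2 → C; lat ⌊122.1401/10⌋ = 12 → M.
Square: lon ⌊2.3114/2⌋ = 1; lat ⌊2.1401/1⌋ = 2.
Subsquare: lon ⌊0.3114/0.0833333⌋ = 3 → d; lat ⌊0.1401/0.0416667⌋ = 3 → d.

CM12dd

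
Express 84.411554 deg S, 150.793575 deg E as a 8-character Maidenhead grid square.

QA55jo51

Add 180° to longitude and 90° to latitude: 330.79358, 5.58845.
Field: 330.79358/20 → 16 → Q, 5.58845/10 → 0 → A; chars QA.
Square: 10.79358/2 → 5, 5.58845/1 → 5; chars 55.
Subsquare: 0.79358/0.0833333 → 9 → j, 0.58845/0.0416667 → 14 → o; chars jo.
Extended square: 0.04358/0.00833333 → 5, 0.00511/0.00416667 → 1; chars 51.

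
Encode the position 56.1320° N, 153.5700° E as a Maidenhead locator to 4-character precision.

QO66

Add 180° to longitude and 90° to latitude: 333.57, 146.13.
Field: 333.57/20 → 16 → Q, 146.13/10 → 14 → O; chars QO.
Square: 13.57/2 → 6, 6.13/1 → 6; chars 66.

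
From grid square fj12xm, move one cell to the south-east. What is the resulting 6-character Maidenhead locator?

FJ22al

Longitude subsquare x = 23; +1 → 24, wraps to 0 = a, carry into square.
Longitude square 1; +1 → 2.
Latitude subsquare m = 12; −1 → 11 = l.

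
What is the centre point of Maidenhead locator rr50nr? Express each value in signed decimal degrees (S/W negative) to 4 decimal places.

80.7292, 171.1250

Field R=17, R=17: +17·20° lon, +17·10° lat → SW at lon 160°, lat 80°.
Square 5, 0: +5·2° lon, +0·1° lat → SW at lon 170°, lat 80°.
Subsquare n=13, r=17: +13·0.0833333° lon, +17·0.0416667° lat → SW at lon 171.083°, lat 80.7083°.
Cell spans 0.0833333° lon × 0.0416667° lat. Centre is SW corner plus half of each.
latitude 80.7292, longitude 171.1250.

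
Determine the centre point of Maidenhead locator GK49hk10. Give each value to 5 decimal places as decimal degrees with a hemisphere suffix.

Field G=6, K=10: +6·20° lon, +10·10° lat → SW at lon -60°, lat 10°.
Square 4, 9: +4·2° lon, +9·1° lat → SW at lon -52°, lat 19°.
Subsquare h=7, k=10: +7·0.0833333° lon, +10·0.0416667° lat → SW at lon -51.4167°, lat 19.4167°.
Extended square 1, 0: +1·0.00833333° lon, +0·0.00416667° lat → SW at lon -51.4083°, lat 19.4167°.
Cell spans 0.00833333° lon × 0.00416667° lat. Centre is SW corner plus half of each.
latitude 19.41875° N, longitude 51.40417° W.

19.41875° N, 51.40417° W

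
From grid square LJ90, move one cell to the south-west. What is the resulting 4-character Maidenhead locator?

Longitude square 9; −1 → 8.
Latitude square 0; −1 → -1, wraps to 9, carry into field.
Latitude field J = 9; −1 → 8 = I.

LI89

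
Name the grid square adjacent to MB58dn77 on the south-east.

MB58dn86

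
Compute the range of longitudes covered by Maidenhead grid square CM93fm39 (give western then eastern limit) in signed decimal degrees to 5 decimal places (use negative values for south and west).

-121.55833, -121.55000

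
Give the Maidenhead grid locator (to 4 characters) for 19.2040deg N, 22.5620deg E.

KK19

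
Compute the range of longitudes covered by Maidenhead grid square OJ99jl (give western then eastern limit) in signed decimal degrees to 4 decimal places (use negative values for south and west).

Field O=14, J=9: +14·20° lon, +9·10° lat → SW at lon 100°, lat 0°.
Square 9, 9: +9·2° lon, +9·1° lat → SW at lon 118°, lat 9°.
Subsquare j=9, l=11: +9·0.0833333° lon, +11·0.0416667° lat → SW at lon 118.75°, lat 9.45833°.
Cell spans 0.0833333° lon × 0.0416667° lat.
west 118.7500, east 118.8333.

118.7500, 118.8333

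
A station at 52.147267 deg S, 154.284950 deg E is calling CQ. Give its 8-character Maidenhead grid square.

Shift to the Maidenhead origin (180°W, 90°S): lon 334.28495, lat 37.85273.
Field: lon ⌊334.28495/20⌋ = 16 → Q; lat ⌊37.85273/10⌋ = 3 → D.
Square: lon ⌊14.28495/2⌋ = 7; lat ⌊7.85273/1⌋ = 7.
Subsquare: lon ⌊0.28495/0.0833333⌋ = 3 → d; lat ⌊0.85273/0.0416667⌋ = 20 → u.
Extended square: lon ⌊0.03495/0.00833333⌋ = 4; lat ⌊0.01940/0.00416667⌋ = 4.

QD77du44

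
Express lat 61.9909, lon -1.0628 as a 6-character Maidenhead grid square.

IP91lx

Shift to the Maidenhead origin (180°W, 90°S): lon 178.9372, lat 151.9909.
Field (20°×10°, letters A–R): lon ⌊178.9372/20⌋ = 8 → I; lat ⌊151.9909/10⌋ = 15 → P.
Square (2°×1°, digits 0–9): lon ⌊18.9372/2⌋ = 9; lat ⌊1.9909/1⌋ = 1.
Subsquare (5′×2.5′, letters a–x): lon ⌊0.9372/0.0833333⌋ = 11 → l; lat ⌊0.9909/0.0416667⌋ = 23 → x.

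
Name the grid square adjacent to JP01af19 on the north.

Latitude extended square 9; +1 → 10, wraps to 0, carry into subsquare.
Latitude subsquare f = 5; +1 → 6 = g.
The longitude characters are unchanged.

JP01ag10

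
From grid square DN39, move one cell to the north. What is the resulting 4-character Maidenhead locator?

DO30

Latitude square 9; +1 → 10, wraps to 0, carry into field.
Latitude field N = 13; +1 → 14 = O.
The longitude characters are unchanged.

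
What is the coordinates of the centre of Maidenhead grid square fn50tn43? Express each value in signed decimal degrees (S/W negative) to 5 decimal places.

40.55625, -68.37917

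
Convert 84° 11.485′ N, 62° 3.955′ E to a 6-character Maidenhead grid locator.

MR14ae

Offset from 180°W / 90°S: lon 242.0659°, lat 174.1914°.
Field: lon ⌊242.0659/20⌋ = 12 → M; lat ⌊174.1914/10⌋ = 17 → R.
Square: lon ⌊2.0659/2⌋ = 1; lat ⌊4.1914/1⌋ = 4.
Subsquare: lon ⌊0.0659/0.0833333⌋ = 0 → a; lat ⌊0.1914/0.0416667⌋ = 4 → e.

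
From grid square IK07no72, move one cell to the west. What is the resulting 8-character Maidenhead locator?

IK07no62

Longitude extended square 7; −1 → 6.
The latitude characters are unchanged.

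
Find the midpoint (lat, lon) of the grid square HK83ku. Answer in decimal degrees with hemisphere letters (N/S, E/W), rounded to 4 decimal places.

13.8542° N, 23.1250° W

Field H=7, K=10: +7·20° lon, +10·10° lat → SW at lon -40°, lat 10°.
Square 8, 3: +8·2° lon, +3·1° lat → SW at lon -24°, lat 13°.
Subsquare k=10, u=20: +10·0.0833333° lon, +20·0.0416667° lat → SW at lon -23.1667°, lat 13.8333°.
Cell spans 0.0833333° lon × 0.0416667° lat. Centre is SW corner plus half of each.
latitude 13.8542° N, longitude 23.1250° W.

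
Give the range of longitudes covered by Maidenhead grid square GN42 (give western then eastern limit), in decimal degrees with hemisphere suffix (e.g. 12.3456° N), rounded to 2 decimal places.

Field G=6, N=13: +6·20° lon, +13·10° lat → SW at lon -60°, lat 40°.
Square 4, 2: +4·2° lon, +2·1° lat → SW at lon -52°, lat 42°.
Cell spans 2° lon × 1° lat.
west 52.00° W, east 50.00° W.

52.00° W, 50.00° W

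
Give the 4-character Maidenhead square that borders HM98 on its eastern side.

IM08

Longitude square 9; +1 → 10, wraps to 0, carry into field.
Longitude field H = 7; +1 → 8 = I.
The latitude characters are unchanged.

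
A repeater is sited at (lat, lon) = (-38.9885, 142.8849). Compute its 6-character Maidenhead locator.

QF11ka

Add 180° to longitude and 90° to latitude: 322.8849, 51.0115.
Field: lon ⌊322.8849/20⌋ = 16 → Q; lat ⌊51.0115/10⌋ = 5 → F.
Square: lon ⌊2.8849/2⌋ = 1; lat ⌊1.0115/1⌋ = 1.
Subsquare: lon ⌊0.8849/0.0833333⌋ = 10 → k; lat ⌊0.0115/0.0416667⌋ = 0 → a.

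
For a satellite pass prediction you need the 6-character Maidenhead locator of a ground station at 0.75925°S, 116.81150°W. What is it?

DI19of

Offset from 180°W / 90°S: lon 63.1885°, lat 89.2408°.
Field: lon ⌊63.1885/20⌋ = 3 → D; lat ⌊89.2408/10⌋ = 8 → I.
Square: lon ⌊3.1885/2⌋ = 1; lat ⌊9.2408/1⌋ = 9.
Subsquare: lon ⌊1.1885/0.0833333⌋ = 14 → o; lat ⌊0.2408/0.0416667⌋ = 5 → f.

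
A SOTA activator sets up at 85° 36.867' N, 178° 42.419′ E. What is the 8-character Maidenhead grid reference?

RR95io47

Add 180° to longitude and 90° to latitude: 358.70698, 175.61445.
Field (20°×10°, letters A–R): 358.70698/20 → 17 → R, 175.61445/10 → 17 → R; chars RR.
Square (2°×1°, digits 0–9): 18.70698/2 → 9, 5.61445/1 → 5; chars 95.
Subsquare (5′×2.5′, letters a–x): 0.70698/0.0833333 → 8 → i, 0.61445/0.0416667 → 14 → o; chars io.
Extended square (30″×15″, digits 0–9): 0.04032/0.00833333 → 4, 0.03112/0.00416667 → 7; chars 47.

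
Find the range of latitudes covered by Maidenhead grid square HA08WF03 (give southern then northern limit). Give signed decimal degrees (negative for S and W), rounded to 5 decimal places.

Field H=7, A=0: +7·20° lon, +0·10° lat → SW at lon -40°, lat -90°.
Square 0, 8: +0·2° lon, +8·1° lat → SW at lon -40°, lat -82°.
Subsquare w=22, f=5: +22·0.0833333° lon, +5·0.0416667° lat → SW at lon -38.1667°, lat -81.7917°.
Extended square 0, 3: +0·0.00833333° lon, +3·0.00416667° lat → SW at lon -38.1667°, lat -81.7792°.
Cell spans 0.00833333° lon × 0.00416667° lat.
south -81.77917, north -81.77500.

-81.77917, -81.77500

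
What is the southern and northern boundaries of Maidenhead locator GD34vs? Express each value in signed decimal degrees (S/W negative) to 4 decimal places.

-55.2500, -55.2083

Field G=6, D=3: +6·20° lon, +3·10° lat → SW at lon -60°, lat -60°.
Square 3, 4: +3·2° lon, +4·1° lat → SW at lon -54°, lat -56°.
Subsquare v=21, s=18: +21·0.0833333° lon, +18·0.0416667° lat → SW at lon -52.25°, lat -55.25°.
Cell spans 0.0833333° lon × 0.0416667° lat.
south -55.2500, north -55.2083.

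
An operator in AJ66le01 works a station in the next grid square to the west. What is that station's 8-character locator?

AJ66ke91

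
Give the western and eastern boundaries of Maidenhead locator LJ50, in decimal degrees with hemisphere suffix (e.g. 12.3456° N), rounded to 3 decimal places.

50.000° E, 52.000° E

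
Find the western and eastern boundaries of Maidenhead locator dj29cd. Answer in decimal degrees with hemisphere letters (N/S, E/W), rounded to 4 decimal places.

Field D=3, J=9: +3·20° lon, +9·10° lat → SW at lon -120°, lat 0°.
Square 2, 9: +2·2° lon, +9·1° lat → SW at lon -116°, lat 9°.
Subsquare c=2, d=3: +2·0.0833333° lon, +3·0.0416667° lat → SW at lon -115.833°, lat 9.125°.
Cell spans 0.0833333° lon × 0.0416667° lat.
west 115.8333° W, east 115.7500° W.

115.8333° W, 115.7500° W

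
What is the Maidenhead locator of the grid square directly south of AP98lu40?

Latitude extended square 0; −1 → -1, wraps to 9, carry into subsquare.
Latitude subsquare u = 20; −1 → 19 = t.
The longitude characters are unchanged.

AP98lt49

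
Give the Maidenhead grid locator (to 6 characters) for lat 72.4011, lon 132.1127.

PQ62bj

Offset from 180°W / 90°S: lon 312.1127°, lat 162.4011°.
Field: 312.1127/20 → 15 → P, 162.4011/10 → 16 → Q; chars PQ.
Square: 12.1127/2 → 6, 2.4011/1 → 2; chars 62.
Subsquare: 0.1127/0.0833333 → 1 → b, 0.4011/0.0416667 → 9 → j; chars bj.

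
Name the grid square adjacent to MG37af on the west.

MG27xf

Longitude subsquare a = 0; −1 → -1, wraps to 23 = x, carry into square.
Longitude square 3; −1 → 2.
The latitude characters are unchanged.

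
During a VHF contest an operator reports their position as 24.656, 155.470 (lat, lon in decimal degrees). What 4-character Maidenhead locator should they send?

QL74

Add 180° to longitude and 90° to latitude: 335.47, 114.66.
Field (20°×10°, letters A–R): lon ⌊335.47/20⌋ = 16 → Q; lat ⌊114.66/10⌋ = 11 → L.
Square (2°×1°, digits 0–9): lon ⌊15.47/2⌋ = 7; lat ⌊4.66/1⌋ = 4.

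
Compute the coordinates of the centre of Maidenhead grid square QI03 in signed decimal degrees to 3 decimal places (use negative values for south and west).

Field Q=16, I=8: +16·20° lon, +8·10° lat → SW at lon 140°, lat -10°.
Square 0, 3: +0·2° lon, +3·1° lat → SW at lon 140°, lat -7°.
Cell spans 2° lon × 1° lat. Centre is SW corner plus half of each.
latitude -6.500, longitude 141.000.

-6.500, 141.000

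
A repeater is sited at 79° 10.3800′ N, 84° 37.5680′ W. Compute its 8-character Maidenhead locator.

EQ79qe41

Add 180° to longitude and 90° to latitude: 95.37387, 169.17300.
Field: lon ⌊95.37387/20⌋ = 4 → E; lat ⌊169.17300/10⌋ = 16 → Q.
Square: lon ⌊15.37387/2⌋ = 7; lat ⌊9.17300/1⌋ = 9.
Subsquare: lon ⌊1.37387/0.0833333⌋ = 16 → q; lat ⌊0.17300/0.0416667⌋ = 4 → e.
Extended square: lon ⌊0.04053/0.00833333⌋ = 4; lat ⌊0.00633/0.00416667⌋ = 1.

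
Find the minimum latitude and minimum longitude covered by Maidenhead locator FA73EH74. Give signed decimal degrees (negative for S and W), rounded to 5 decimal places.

-86.69167, -65.60833

Field F=5, A=0: +5·20° lon, +0·10° lat → SW at lon -80°, lat -90°.
Square 7, 3: +7·2° lon, +3·1° lat → SW at lon -66°, lat -87°.
Subsquare e=4, h=7: +4·0.0833333° lon, +7·0.0416667° lat → SW at lon -65.6667°, lat -86.7083°.
Extended square 7, 4: +7·0.00833333° lon, +4·0.00416667° lat → SW at lon -65.6083°, lat -86.6917°.
latitude -86.69167, longitude -65.60833.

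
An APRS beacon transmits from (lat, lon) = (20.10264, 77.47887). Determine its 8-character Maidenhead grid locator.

ML80rc74

Add 180° to longitude and 90° to latitude: 257.47887, 110.10264.
Field: 257.47887/20 → 12 → M, 110.10264/10 → 11 → L; chars ML.
Square: 17.47887/2 → 8, 0.10264/1 → 0; chars 80.
Subsquare: 1.47887/0.0833333 → 17 → r, 0.10264/0.0416667 → 2 → c; chars rc.
Extended square: 0.06220/0.00833333 → 7, 0.01931/0.00416667 → 4; chars 74.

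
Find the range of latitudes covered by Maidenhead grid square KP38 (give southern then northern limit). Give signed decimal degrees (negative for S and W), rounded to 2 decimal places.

Field K=10, P=15: +10·20° lon, +15·10° lat → SW at lon 20°, lat 60°.
Square 3, 8: +3·2° lon, +8·1° lat → SW at lon 26°, lat 68°.
Cell spans 2° lon × 1° lat.
south 68.00, north 69.00.

68.00, 69.00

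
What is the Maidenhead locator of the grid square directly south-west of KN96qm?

KN96pl

Longitude subsquare q = 16; −1 → 15 = p.
Latitude subsquare m = 12; −1 → 11 = l.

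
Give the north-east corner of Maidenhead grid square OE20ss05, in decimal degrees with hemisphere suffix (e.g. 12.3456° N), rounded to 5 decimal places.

Field O=14, E=4: +14·20° lon, +4·10° lat → SW at lon 100°, lat -50°.
Square 2, 0: +2·2° lon, +0·1° lat → SW at lon 104°, lat -50°.
Subsquare s=18, s=18: +18·0.0833333° lon, +18·0.0416667° lat → SW at lon 105.5°, lat -49.25°.
Extended square 0, 5: +0·0.00833333° lon, +5·0.00416667° lat → SW at lon 105.5°, lat -49.2292°.
Cell spans 0.00833333° lon × 0.00416667° lat. NE corner is SW corner plus one full cell.
latitude 49.22500° S, longitude 105.50833° E.

49.22500° S, 105.50833° E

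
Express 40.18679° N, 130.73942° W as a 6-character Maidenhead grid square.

CN40pe

Add 180° to longitude and 90° to latitude: 49.2606, 130.1868.
Field: 49.2606/20 → 2 → C, 130.1868/10 → 13 → N; chars CN.
Square: 9.2606/2 → 4, 0.1868/1 → 0; chars 40.
Subsquare: 1.2606/0.0833333 → 15 → p, 0.1868/0.0416667 → 4 → e; chars pe.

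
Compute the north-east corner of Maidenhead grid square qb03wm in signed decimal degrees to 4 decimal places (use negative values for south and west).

Field Q=16, B=1: +16·20° lon, +1·10° lat → SW at lon 140°, lat -80°.
Square 0, 3: +0·2° lon, +3·1° lat → SW at lon 140°, lat -77°.
Subsquare w=22, m=12: +22·0.0833333° lon, +12·0.0416667° lat → SW at lon 141.833°, lat -76.5°.
Cell spans 0.0833333° lon × 0.0416667° lat. NE corner is SW corner plus one full cell.
latitude -76.4583, longitude 141.9167.

-76.4583, 141.9167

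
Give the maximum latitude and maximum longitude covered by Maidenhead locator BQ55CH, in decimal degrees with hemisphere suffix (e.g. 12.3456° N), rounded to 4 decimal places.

75.3333° N, 149.7500° W

Field B=1, Q=16: +1·20° lon, +16·10° lat → SW at lon -160°, lat 70°.
Square 5, 5: +5·2° lon, +5·1° lat → SW at lon -150°, lat 75°.
Subsquare c=2, h=7: +2·0.0833333° lon, +7·0.0416667° lat → SW at lon -149.833°, lat 75.2917°.
Cell spans 0.0833333° lon × 0.0416667° lat. NE corner is SW corner plus one full cell.
latitude 75.3333° N, longitude 149.7500° W.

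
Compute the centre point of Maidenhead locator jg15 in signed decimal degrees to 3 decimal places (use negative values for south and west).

Field J=9, G=6: +9·20° lon, +6·10° lat → SW at lon 0°, lat -30°.
Square 1, 5: +1·2° lon, +5·1° lat → SW at lon 2°, lat -25°.
Cell spans 2° lon × 1° lat. Centre is SW corner plus half of each.
latitude -24.500, longitude 3.000.

-24.500, 3.000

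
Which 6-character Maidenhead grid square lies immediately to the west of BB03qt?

BB03pt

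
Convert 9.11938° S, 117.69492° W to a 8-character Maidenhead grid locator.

Offset from 180°W / 90°S: lon 62.30508°, lat 80.88062°.
Field: 62.30508/20 → 3 → D, 80.88062/10 → 8 → I; chars DI.
Square: 2.30508/2 → 1, 0.88062/1 → 0; chars 10.
Subsquare: 0.30508/0.0833333 → 3 → d, 0.88062/0.0416667 → 21 → v; chars dv.
Extended square: 0.05508/0.00833333 → 6, 0.00562/0.00416667 → 1; chars 61.

DI10dv61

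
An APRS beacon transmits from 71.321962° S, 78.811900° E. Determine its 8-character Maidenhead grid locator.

MB98jq72

Add 180° to longitude and 90° to latitude: 258.81190, 18.67804.
Field: lon ⌊258.81190/20⌋ = 12 → M; lat ⌊18.67804/10⌋ = 1 → B.
Square: lon ⌊18.81190/2⌋ = 9; lat ⌊8.67804/1⌋ = 8.
Subsquare: lon ⌊0.81190/0.0833333⌋ = 9 → j; lat ⌊0.67804/0.0416667⌋ = 16 → q.
Extended square: lon ⌊0.06190/0.00833333⌋ = 7; lat ⌊0.01137/0.00416667⌋ = 2.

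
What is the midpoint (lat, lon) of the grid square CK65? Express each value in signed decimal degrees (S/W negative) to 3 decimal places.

15.500, -127.000

Field C=2, K=10: +2·20° lon, +10·10° lat → SW at lon -140°, lat 10°.
Square 6, 5: +6·2° lon, +5·1° lat → SW at lon -128°, lat 15°.
Cell spans 2° lon × 1° lat. Centre is SW corner plus half of each.
latitude 15.500, longitude -127.000.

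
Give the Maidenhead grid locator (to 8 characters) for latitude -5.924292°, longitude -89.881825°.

EI54bb48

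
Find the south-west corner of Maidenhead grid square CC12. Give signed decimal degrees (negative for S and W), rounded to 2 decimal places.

-68.00, -138.00

Field C=2, C=2: +2·20° lon, +2·10° lat → SW at lon -140°, lat -70°.
Square 1, 2: +1·2° lon, +2·1° lat → SW at lon -138°, lat -68°.
latitude -68.00, longitude -138.00.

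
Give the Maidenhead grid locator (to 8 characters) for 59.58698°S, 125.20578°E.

Shift to the Maidenhead origin (180°W, 90°S): lon 305.20578, lat 30.41302.
Field: lon ⌊305.20578/20⌋ = 15 → P; lat ⌊30.41302/10⌋ = 3 → D.
Square: lon ⌊5.20578/2⌋ = 2; lat ⌊0.41302/1⌋ = 0.
Subsquare: lon ⌊1.20578/0.0833333⌋ = 14 → o; lat ⌊0.41302/0.0416667⌋ = 9 → j.
Extended square: lon ⌊0.03911/0.00833333⌋ = 4; lat ⌊0.03802/0.00416667⌋ = 9.

PD20oj49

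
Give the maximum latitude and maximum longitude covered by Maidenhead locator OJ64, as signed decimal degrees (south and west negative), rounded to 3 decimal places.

5.000, 114.000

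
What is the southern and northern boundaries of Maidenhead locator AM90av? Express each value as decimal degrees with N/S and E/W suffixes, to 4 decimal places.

30.8750° N, 30.9167° N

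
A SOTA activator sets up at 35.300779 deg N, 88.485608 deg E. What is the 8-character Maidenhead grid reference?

Shift to the Maidenhead origin (180°W, 90°S): lon 268.48561, lat 125.30078.
Field (20°×10°, letters A–R): lon ⌊268.48561/20⌋ = 13 → N; lat ⌊125.30078/10⌋ = 12 → M.
Square (2°×1°, digits 0–9): lon ⌊8.48561/2⌋ = 4; lat ⌊5.30078/1⌋ = 5.
Subsquare (5′×2.5′, letters a–x): lon ⌊0.48561/0.0833333⌋ = 5 → f; lat ⌊0.30078/0.0416667⌋ = 7 → h.
Extended square (30″×15″, digits 0–9): lon ⌊0.06894/0.00833333⌋ = 8; lat ⌊0.00911/0.00416667⌋ = 2.

NM45fh82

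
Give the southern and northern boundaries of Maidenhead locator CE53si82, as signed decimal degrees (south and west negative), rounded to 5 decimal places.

-46.65833, -46.65417

Field C=2, E=4: +2·20° lon, +4·10° lat → SW at lon -140°, lat -50°.
Square 5, 3: +5·2° lon, +3·1° lat → SW at lon -130°, lat -47°.
Subsquare s=18, i=8: +18·0.0833333° lon, +8·0.0416667° lat → SW at lon -128.5°, lat -46.6667°.
Extended square 8, 2: +8·0.00833333° lon, +2·0.00416667° lat → SW at lon -128.433°, lat -46.6583°.
Cell spans 0.00833333° lon × 0.00416667° lat.
south -46.65833, north -46.65417.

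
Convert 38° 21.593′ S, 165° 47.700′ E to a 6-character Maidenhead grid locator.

Add 180° to longitude and 90° to latitude: 345.7950, 51.6401.
Field: 345.7950/20 → 17 → R, 51.6401/10 → 5 → F; chars RF.
Square: 5.7950/2 → 2, 1.6401/1 → 1; chars 21.
Subsquare: 1.7950/0.0833333 → 21 → v, 0.6401/0.0416667 → 15 → p; chars vp.

RF21vp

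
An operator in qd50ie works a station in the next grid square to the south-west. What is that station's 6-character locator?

QD50hd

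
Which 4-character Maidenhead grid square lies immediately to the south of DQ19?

DQ18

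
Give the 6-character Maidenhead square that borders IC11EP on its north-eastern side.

Longitude subsquare e = 4; +1 → 5 = f.
Latitude subsquare p = 15; +1 → 16 = q.

IC11fq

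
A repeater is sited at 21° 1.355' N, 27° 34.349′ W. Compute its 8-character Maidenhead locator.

Add 180° to longitude and 90° to latitude: 152.42752, 111.02258.
Field: lon ⌊152.42752/20⌋ = 7 → H; lat ⌊111.02258/10⌋ = 11 → L.
Square: lon ⌊12.42752/2⌋ = 6; lat ⌊1.02258/1⌋ = 1.
Subsquare: lon ⌊0.42752/0.0833333⌋ = 5 → f; lat ⌊0.02258/0.0416667⌋ = 0 → a.
Extended square: lon ⌊0.01085/0.00833333⌋ = 1; lat ⌊0.02258/0.00416667⌋ = 5.

HL61fa15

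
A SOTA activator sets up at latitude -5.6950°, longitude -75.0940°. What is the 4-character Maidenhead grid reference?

Add 180° to longitude and 90° to latitude: 104.91, 84.31.
Field: lon ⌊104.91/20⌋ = 5 → F; lat ⌊84.31/10⌋ = 8 → I.
Square: lon ⌊4.91/2⌋ = 2; lat ⌊4.31/1⌋ = 4.

FI24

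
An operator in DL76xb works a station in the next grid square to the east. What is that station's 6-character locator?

DL86ab

Longitude subsquare x = 23; +1 → 24, wraps to 0 = a, carry into square.
Longitude square 7; +1 → 8.
The latitude characters are unchanged.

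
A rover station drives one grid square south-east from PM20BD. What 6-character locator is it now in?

PM20cc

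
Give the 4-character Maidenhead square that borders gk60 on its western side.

GK50

Longitude square 6; −1 → 5.
The latitude characters are unchanged.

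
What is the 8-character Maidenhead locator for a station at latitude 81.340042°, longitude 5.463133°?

Offset from 180°W / 90°S: lon 185.46313°, lat 171.34004°.
Field: 185.46313/20 → 9 → J, 171.34004/10 → 17 → R; chars JR.
Square: 5.46313/2 → 2, 1.34004/1 → 1; chars 21.
Subsquare: 1.46313/0.0833333 → 17 → r, 0.34004/0.0416667 → 8 → i; chars ri.
Extended square: 0.04647/0.00833333 → 5, 0.00671/0.00416667 → 1; chars 51.

JR21ri51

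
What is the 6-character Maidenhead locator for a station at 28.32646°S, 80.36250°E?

NG01eq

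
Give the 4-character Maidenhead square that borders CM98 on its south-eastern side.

DM07

Longitude square 9; +1 → 10, wraps to 0, carry into field.
Longitude field C = 2; +1 → 3 = D.
Latitude square 8; −1 → 7.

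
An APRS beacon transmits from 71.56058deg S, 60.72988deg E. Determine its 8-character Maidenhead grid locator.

MB08ik75

Offset from 180°W / 90°S: lon 240.72988°, lat 18.43942°.
Field: 240.72988/20 → 12 → M, 18.43942/10 → 1 → B; chars MB.
Square: 0.72988/2 → 0, 8.43942/1 → 8; chars 08.
Subsquare: 0.72988/0.0833333 → 8 → i, 0.43942/0.0416667 → 10 → k; chars ik.
Extended square: 0.06321/0.00833333 → 7, 0.02275/0.00416667 → 5; chars 75.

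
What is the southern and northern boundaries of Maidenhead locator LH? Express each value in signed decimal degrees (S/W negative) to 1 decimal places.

Field L=11, H=7: +11·20° lon, +7·10° lat → SW at lon 40°, lat -20°.
Cell spans 20° lon × 10° lat.
south -20.0, north -10.0.

-20.0, -10.0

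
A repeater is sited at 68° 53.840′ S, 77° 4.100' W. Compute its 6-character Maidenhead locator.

FC11lc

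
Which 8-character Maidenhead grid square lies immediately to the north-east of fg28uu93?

FG28vu04

Longitude extended square 9; +1 → 10, wraps to 0, carry into subsquare.
Longitude subsquare u = 20; +1 → 21 = v.
Latitude extended square 3; +1 → 4.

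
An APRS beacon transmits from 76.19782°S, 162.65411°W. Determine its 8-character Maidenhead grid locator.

Add 180° to longitude and 90° to latitude: 17.34589, 13.80218.
Field: lon ⌊17.34589/20⌋ = 0 → A; lat ⌊13.80218/10⌋ = 1 → B.
Square: lon ⌊17.34589/2⌋ = 8; lat ⌊3.80218/1⌋ = 3.
Subsquare: lon ⌊1.34589/0.0833333⌋ = 16 → q; lat ⌊0.80218/0.0416667⌋ = 19 → t.
Extended square: lon ⌊0.01256/0.00833333⌋ = 1; lat ⌊0.01051/0.00416667⌋ = 2.

AB83qt12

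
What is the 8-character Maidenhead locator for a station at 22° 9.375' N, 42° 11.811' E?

LL12cd37

Shift to the Maidenhead origin (180°W, 90°S): lon 222.19685, lat 112.15625.
Field: 222.19685/20 → 11 → L, 112.15625/10 → 11 → L; chars LL.
Square: 2.19685/2 → 1, 2.15625/1 → 2; chars 12.
Subsquare: 0.19685/0.0833333 → 2 → c, 0.15625/0.0416667 → 3 → d; chars cd.
Extended square: 0.03018/0.00833333 → 3, 0.03125/0.00416667 → 7; chars 37.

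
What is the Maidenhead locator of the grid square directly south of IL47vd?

Latitude subsquare d = 3; −1 → 2 = c.
The longitude characters are unchanged.

IL47vc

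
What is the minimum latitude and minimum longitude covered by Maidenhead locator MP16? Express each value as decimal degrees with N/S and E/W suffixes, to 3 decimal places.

Field M=12, P=15: +12·20° lon, +15·10° lat → SW at lon 60°, lat 60°.
Square 1, 6: +1·2° lon, +6·1° lat → SW at lon 62°, lat 66°.
latitude 66.000° N, longitude 62.000° E.

66.000° N, 62.000° E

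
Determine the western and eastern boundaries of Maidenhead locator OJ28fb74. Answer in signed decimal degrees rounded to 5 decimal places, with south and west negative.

104.47500, 104.48333

Field O=14, J=9: +14·20° lon, +9·10° lat → SW at lon 100°, lat 0°.
Square 2, 8: +2·2° lon, +8·1° lat → SW at lon 104°, lat 8°.
Subsquare f=5, b=1: +5·0.0833333° lon, +1·0.0416667° lat → SW at lon 104.417°, lat 8.04167°.
Extended square 7, 4: +7·0.00833333° lon, +4·0.00416667° lat → SW at lon 104.475°, lat 8.05833°.
Cell spans 0.00833333° lon × 0.00416667° lat.
west 104.47500, east 104.48333.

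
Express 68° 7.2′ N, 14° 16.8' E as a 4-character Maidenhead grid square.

JP78

Add 180° to longitude and 90° to latitude: 194.28, 158.12.
Field: lon ⌊194.28/20⌋ = 9 → J; lat ⌊158.12/10⌋ = 15 → P.
Square: lon ⌊14.28/2⌋ = 7; lat ⌊8.12/1⌋ = 8.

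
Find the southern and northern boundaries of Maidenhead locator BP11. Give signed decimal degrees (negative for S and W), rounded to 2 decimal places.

61.00, 62.00

Field B=1, P=15: +1·20° lon, +15·10° lat → SW at lon -160°, lat 60°.
Square 1, 1: +1·2° lon, +1·1° lat → SW at lon -158°, lat 61°.
Cell spans 2° lon × 1° lat.
south 61.00, north 62.00.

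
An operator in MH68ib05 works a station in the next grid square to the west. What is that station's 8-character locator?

Longitude extended square 0; −1 → -1, wraps to 9, carry into subsquare.
Longitude subsquare i = 8; −1 → 7 = h.
The latitude characters are unchanged.

MH68hb95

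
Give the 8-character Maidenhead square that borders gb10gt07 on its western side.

Longitude extended square 0; −1 → -1, wraps to 9, carry into subsquare.
Longitude subsquare g = 6; −1 → 5 = f.
The latitude characters are unchanged.

GB10ft97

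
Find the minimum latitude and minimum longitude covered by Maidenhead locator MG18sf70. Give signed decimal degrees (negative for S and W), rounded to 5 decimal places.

-21.79167, 63.55833

Field M=12, G=6: +12·20° lon, +6·10° lat → SW at lon 60°, lat -30°.
Square 1, 8: +1·2° lon, +8·1° lat → SW at lon 62°, lat -22°.
Subsquare s=18, f=5: +18·0.0833333° lon, +5·0.0416667° lat → SW at lon 63.5°, lat -21.7917°.
Extended square 7, 0: +7·0.00833333° lon, +0·0.00416667° lat → SW at lon 63.5583°, lat -21.7917°.
latitude -21.79167, longitude 63.55833.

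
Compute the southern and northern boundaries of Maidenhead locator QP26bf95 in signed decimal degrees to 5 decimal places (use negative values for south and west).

Field Q=16, P=15: +16·20° lon, +15·10° lat → SW at lon 140°, lat 60°.
Square 2, 6: +2·2° lon, +6·1° lat → SW at lon 144°, lat 66°.
Subsquare b=1, f=5: +1·0.0833333° lon, +5·0.0416667° lat → SW at lon 144.083°, lat 66.2083°.
Extended square 9, 5: +9·0.00833333° lon, +5·0.00416667° lat → SW at lon 144.158°, lat 66.2292°.
Cell spans 0.00833333° lon × 0.00416667° lat.
south 66.22917, north 66.23333.

66.22917, 66.23333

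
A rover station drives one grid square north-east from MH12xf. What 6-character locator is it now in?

Longitude subsquare x = 23; +1 → 24, wraps to 0 = a, carry into square.
Longitude square 1; +1 → 2.
Latitude subsquare f = 5; +1 → 6 = g.

MH22ag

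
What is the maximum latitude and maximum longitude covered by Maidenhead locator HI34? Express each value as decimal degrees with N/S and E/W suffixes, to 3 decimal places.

5.000° S, 32.000° W

Field H=7, I=8: +7·20° lon, +8·10° lat → SW at lon -40°, lat -10°.
Square 3, 4: +3·2° lon, +4·1° lat → SW at lon -34°, lat -6°.
Cell spans 2° lon × 1° lat. NE corner is SW corner plus one full cell.
latitude 5.000° S, longitude 32.000° W.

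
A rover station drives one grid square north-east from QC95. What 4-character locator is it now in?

RC06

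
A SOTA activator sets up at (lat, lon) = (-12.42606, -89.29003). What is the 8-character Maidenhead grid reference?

EH57in57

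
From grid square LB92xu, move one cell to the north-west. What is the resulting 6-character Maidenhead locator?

Longitude subsquare x = 23; −1 → 22 = w.
Latitude subsquare u = 20; +1 → 21 = v.

LB92wv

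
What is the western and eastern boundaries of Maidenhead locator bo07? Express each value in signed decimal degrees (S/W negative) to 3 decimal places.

Field B=1, O=14: +1·20° lon, +14·10° lat → SW at lon -160°, lat 50°.
Square 0, 7: +0·2° lon, +7·1° lat → SW at lon -160°, lat 57°.
Cell spans 2° lon × 1° lat.
west -160.000, east -158.000.

-160.000, -158.000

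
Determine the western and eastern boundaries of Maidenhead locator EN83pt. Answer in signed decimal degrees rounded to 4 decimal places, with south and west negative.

-82.7500, -82.6667

Field E=4, N=13: +4·20° lon, +13·10° lat → SW at lon -100°, lat 40°.
Square 8, 3: +8·2° lon, +3·1° lat → SW at lon -84°, lat 43°.
Subsquare p=15, t=19: +15·0.0833333° lon, +19·0.0416667° lat → SW at lon -82.75°, lat 43.7917°.
Cell spans 0.0833333° lon × 0.0416667° lat.
west -82.7500, east -82.6667.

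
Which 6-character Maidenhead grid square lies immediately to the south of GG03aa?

GG02ax

Latitude subsquare a = 0; −1 → -1, wraps to 23 = x, carry into square.
Latitude square 3; −1 → 2.
The longitude characters are unchanged.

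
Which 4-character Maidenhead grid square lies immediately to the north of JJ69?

JK60

Latitude square 9; +1 → 10, wraps to 0, carry into field.
Latitude field J = 9; +1 → 10 = K.
The longitude characters are unchanged.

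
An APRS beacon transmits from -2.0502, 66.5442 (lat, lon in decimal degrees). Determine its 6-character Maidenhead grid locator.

MI37gw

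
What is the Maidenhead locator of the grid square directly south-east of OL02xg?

OL12af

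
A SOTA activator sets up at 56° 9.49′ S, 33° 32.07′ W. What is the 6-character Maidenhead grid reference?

Offset from 180°W / 90°S: lon 146.4655°, lat 33.8418°.
Field: lon ⌊146.4655/20⌋ = 7 → H; lat ⌊33.8418/10⌋ = 3 → D.
Square: lon ⌊6.4655/2⌋ = 3; lat ⌊3.8418/1⌋ = 3.
Subsquare: lon ⌊0.4655/0.0833333⌋ = 5 → f; lat ⌊0.8418/0.0416667⌋ = 20 → u.

HD33fu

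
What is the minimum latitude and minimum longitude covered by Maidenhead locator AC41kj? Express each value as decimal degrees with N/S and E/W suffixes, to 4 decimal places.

68.6250° S, 171.1667° W

Field A=0, C=2: +0·20° lon, +2·10° lat → SW at lon -180°, lat -70°.
Square 4, 1: +4·2° lon, +1·1° lat → SW at lon -172°, lat -69°.
Subsquare k=10, j=9: +10·0.0833333° lon, +9·0.0416667° lat → SW at lon -171.167°, lat -68.625°.
latitude 68.6250° S, longitude 171.1667° W.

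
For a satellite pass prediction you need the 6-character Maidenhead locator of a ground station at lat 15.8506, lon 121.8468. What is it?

Shift to the Maidenhead origin (180°W, 90°S): lon 301.8468, lat 105.8506.
Field: lon ⌊301.8468/20⌋ = 15 → P; lat ⌊105.8506/10⌋ = 10 → K.
Square: lon ⌊1.8468/2⌋ = 0; lat ⌊5.8506/1⌋ = 5.
Subsquare: lon ⌊1.8468/0.0833333⌋ = 22 → w; lat ⌊0.8506/0.0416667⌋ = 20 → u.

PK05wu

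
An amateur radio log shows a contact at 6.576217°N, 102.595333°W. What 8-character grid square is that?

DJ86qn88

Shift to the Maidenhead origin (180°W, 90°S): lon 77.40467, lat 96.57622.
Field: 77.40467/20 → 3 → D, 96.57622/10 → 9 → J; chars DJ.
Square: 17.40467/2 → 8, 6.57622/1 → 6; chars 86.
Subsquare: 1.40467/0.0833333 → 16 → q, 0.57622/0.0416667 → 13 → n; chars qn.
Extended square: 0.07133/0.00833333 → 8, 0.03455/0.00416667 → 8; chars 88.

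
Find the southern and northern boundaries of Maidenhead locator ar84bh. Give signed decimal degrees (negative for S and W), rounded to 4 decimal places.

84.2917, 84.3333

Field A=0, R=17: +0·20° lon, +17·10° lat → SW at lon -180°, lat 80°.
Square 8, 4: +8·2° lon, +4·1° lat → SW at lon -164°, lat 84°.
Subsquare b=1, h=7: +1·0.0833333° lon, +7·0.0416667° lat → SW at lon -163.917°, lat 84.2917°.
Cell spans 0.0833333° lon × 0.0416667° lat.
south 84.2917, north 84.3333.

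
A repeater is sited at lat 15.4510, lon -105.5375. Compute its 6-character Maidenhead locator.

DK75fk

Shift to the Maidenhead origin (180°W, 90°S): lon 74.4625, lat 105.4510.
Field (20°×10°, letters A–R): 74.4625/20 → 3 → D, 105.4510/10 → 10 → K; chars DK.
Square (2°×1°, digits 0–9): 14.4625/2 → 7, 5.4510/1 → 5; chars 75.
Subsquare (5′×2.5′, letters a–x): 0.4625/0.0833333 → 5 → f, 0.4510/0.0416667 → 10 → k; chars fk.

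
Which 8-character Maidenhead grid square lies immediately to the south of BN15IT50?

Latitude extended square 0; −1 → -1, wraps to 9, carry into subsquare.
Latitude subsquare t = 19; −1 → 18 = s.
The longitude characters are unchanged.

BN15is59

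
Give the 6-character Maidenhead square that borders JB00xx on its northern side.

Latitude subsquare x = 23; +1 → 24, wraps to 0 = a, carry into square.
Latitude square 0; +1 → 1.
The longitude characters are unchanged.

JB01xa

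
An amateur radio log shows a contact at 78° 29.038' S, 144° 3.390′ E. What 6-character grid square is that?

QB21am

Offset from 180°W / 90°S: lon 324.0565°, lat 11.5160°.
Field: 324.0565/20 → 16 → Q, 11.5160/10 → 1 → B; chars QB.
Square: 4.0565/2 → 2, 1.5160/1 → 1; chars 21.
Subsquare: 0.0565/0.0833333 → 0 → a, 0.5160/0.0416667 → 12 → m; chars am.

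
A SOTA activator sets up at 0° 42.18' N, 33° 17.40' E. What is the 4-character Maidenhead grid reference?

KJ60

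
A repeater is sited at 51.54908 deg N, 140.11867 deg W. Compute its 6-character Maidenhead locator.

BO91wn

Add 180° to longitude and 90° to latitude: 39.8813, 141.5491.
Field (20°×10°, letters A–R): lon ⌊39.8813/20⌋ = 1 → B; lat ⌊141.5491/10⌋ = 14 → O.
Square (2°×1°, digits 0–9): lon ⌊19.8813/2⌋ = 9; lat ⌊1.5491/1⌋ = 1.
Subsquare (5′×2.5′, letters a–x): lon ⌊1.8813/0.0833333⌋ = 22 → w; lat ⌊0.5491/0.0416667⌋ = 13 → n.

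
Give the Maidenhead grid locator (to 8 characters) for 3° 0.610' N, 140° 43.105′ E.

QJ03ia62

Shift to the Maidenhead origin (180°W, 90°S): lon 320.71842, lat 93.01017.
Field: 320.71842/20 → 16 → Q, 93.01017/10 → 9 → J; chars QJ.
Square: 0.71842/2 → 0, 3.01017/1 → 3; chars 03.
Subsquare: 0.71842/0.0833333 → 8 → i, 0.01017/0.0416667 → 0 → a; chars ia.
Extended square: 0.05175/0.00833333 → 6, 0.01017/0.00416667 → 2; chars 62.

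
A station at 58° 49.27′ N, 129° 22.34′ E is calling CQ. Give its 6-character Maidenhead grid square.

Add 180° to longitude and 90° to latitude: 309.3723, 148.8212.
Field: 309.3723/20 → 15 → P, 148.8212/10 → 14 → O; chars PO.
Square: 9.3723/2 → 4, 8.8212/1 → 8; chars 48.
Subsquare: 1.3723/0.0833333 → 16 → q, 0.8212/0.0416667 → 19 → t; chars qt.

PO48qt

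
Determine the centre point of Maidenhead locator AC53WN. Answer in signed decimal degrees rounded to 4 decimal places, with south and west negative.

-66.4375, -168.1250

Field A=0, C=2: +0·20° lon, +2·10° lat → SW at lon -180°, lat -70°.
Square 5, 3: +5·2° lon, +3·1° lat → SW at lon -170°, lat -67°.
Subsquare w=22, n=13: +22·0.0833333° lon, +13·0.0416667° lat → SW at lon -168.167°, lat -66.4583°.
Cell spans 0.0833333° lon × 0.0416667° lat. Centre is SW corner plus half of each.
latitude -66.4375, longitude -168.1250.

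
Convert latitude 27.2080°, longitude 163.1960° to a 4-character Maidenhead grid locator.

Add 180° to longitude and 90° to latitude: 343.20, 117.21.
Field: 343.20/20 → 17 → R, 117.21/10 → 11 → L; chars RL.
Square: 3.20/2 → 1, 7.21/1 → 7; chars 17.

RL17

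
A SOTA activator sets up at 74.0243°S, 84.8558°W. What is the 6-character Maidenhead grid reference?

Add 180° to longitude and 90° to latitude: 95.1442, 15.9757.
Field: lon ⌊95.1442/20⌋ = 4 → E; lat ⌊15.9757/10⌋ = 1 → B.
Square: lon ⌊15.1442/2⌋ = 7; lat ⌊5.9757/1⌋ = 5.
Subsquare: lon ⌊1.1442/0.0833333⌋ = 13 → n; lat ⌊0.9757/0.0416667⌋ = 23 → x.

EB75nx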